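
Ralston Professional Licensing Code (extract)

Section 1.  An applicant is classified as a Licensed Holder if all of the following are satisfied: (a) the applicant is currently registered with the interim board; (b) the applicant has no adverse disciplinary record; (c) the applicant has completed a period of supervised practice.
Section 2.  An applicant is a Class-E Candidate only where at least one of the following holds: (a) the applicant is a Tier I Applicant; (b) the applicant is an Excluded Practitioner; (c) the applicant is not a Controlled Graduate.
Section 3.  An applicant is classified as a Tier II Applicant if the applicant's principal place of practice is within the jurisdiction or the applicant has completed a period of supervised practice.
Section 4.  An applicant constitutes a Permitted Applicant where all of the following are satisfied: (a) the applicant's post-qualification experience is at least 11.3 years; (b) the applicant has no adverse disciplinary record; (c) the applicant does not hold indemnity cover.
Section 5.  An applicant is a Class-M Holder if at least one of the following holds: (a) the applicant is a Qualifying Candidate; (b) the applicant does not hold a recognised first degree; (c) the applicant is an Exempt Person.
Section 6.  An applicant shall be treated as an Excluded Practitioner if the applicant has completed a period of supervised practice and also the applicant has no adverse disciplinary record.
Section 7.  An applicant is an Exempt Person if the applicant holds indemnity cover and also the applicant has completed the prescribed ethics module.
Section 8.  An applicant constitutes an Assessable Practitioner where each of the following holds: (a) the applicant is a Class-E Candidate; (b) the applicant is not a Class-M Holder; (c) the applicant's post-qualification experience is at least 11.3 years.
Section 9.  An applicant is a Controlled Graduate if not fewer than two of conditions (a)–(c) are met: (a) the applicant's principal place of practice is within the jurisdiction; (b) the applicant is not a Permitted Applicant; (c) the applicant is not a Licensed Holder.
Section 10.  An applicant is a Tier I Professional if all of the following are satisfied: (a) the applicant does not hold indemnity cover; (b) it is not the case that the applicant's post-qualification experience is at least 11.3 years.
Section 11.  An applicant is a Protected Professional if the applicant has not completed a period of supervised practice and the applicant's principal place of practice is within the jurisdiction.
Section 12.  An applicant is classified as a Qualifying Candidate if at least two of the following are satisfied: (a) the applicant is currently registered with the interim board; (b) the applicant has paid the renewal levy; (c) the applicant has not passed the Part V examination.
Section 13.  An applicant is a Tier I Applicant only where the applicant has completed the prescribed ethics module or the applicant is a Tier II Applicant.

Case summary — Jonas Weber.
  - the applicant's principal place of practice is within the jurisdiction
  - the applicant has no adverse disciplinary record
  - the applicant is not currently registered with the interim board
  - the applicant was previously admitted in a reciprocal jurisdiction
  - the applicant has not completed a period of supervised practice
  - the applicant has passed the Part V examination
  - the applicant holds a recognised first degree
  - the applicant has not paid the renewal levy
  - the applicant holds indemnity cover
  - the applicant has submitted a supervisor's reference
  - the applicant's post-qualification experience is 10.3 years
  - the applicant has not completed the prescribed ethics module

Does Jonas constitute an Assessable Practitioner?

No

section 3 — Tier II Applicant: [the applicant's principal place of practice is within the jurisdiction? yes] OR [the applicant has completed a period of supervised practice? no] → satisfied.
section 13 — Tier I Applicant: [the applicant has completed the prescribed ethics module? no] OR [Tier II Applicant (section 3)? yes] → satisfied.
section 6 — Excluded Practitioner: [the applicant has completed a period of supervised practice? no] AND [the applicant has no adverse disciplinary record? yes] → not satisfied.
section 4 — Permitted Applicant: [applicant's post-qualification experience: 10.3 years ≥ 11.3 years? no] AND [the applicant has no adverse disciplinary record? yes] AND [the applicant does not hold indemnity cover? no] → not satisfied.
section 1 — Licensed Holder: [the applicant is currently registered with the interim board? no] AND [the applicant has no adverse disciplinary record? yes] AND [the applicant has completed a period of supervised practice? no] → not satisfied.
section 9 — Controlled Graduate: the applicant's principal place of practice is within the jurisdiction? yes; not a Permitted Applicant (section 4)? yes; not a Licensed Holder (section 1)? yes — 3 of 3 hold (need ≥2) → satisfied.
section 2 — Class-E Candidate: [Tier I Applicant (section 13)? yes] OR [Excluded Practitioner (section 6)? no] OR [not a Controlled Graduate (section 9)? no] → satisfied.
section 12 — Qualifying Candidate: the applicant is currently registered with the interim board? no; the applicant has paid the renewal levy? no; the applicant has not passed the Part V examination? no — 0 of 3 hold (need ≥2) → not satisfied.
section 7 — Exempt Person: [the applicant holds indemnity cover? yes] AND [the applicant has completed the prescribed ethics module? no] → not satisfied.
section 5 — Class-M Holder: [Qualifying Candidate (section 12)? no] OR [the applicant does not hold a recognised first degree? no] OR [Exempt Person (section 7)? no] → not satisfied.
section 8 — Assessable Practitioner: [Class-E Candidate (section 2)? yes] AND [not a Class-M Holder (section 5)? yes] AND [applicant's post-qualification experience: 10.3 years ≥ 11.3 years? no] → not satisfied.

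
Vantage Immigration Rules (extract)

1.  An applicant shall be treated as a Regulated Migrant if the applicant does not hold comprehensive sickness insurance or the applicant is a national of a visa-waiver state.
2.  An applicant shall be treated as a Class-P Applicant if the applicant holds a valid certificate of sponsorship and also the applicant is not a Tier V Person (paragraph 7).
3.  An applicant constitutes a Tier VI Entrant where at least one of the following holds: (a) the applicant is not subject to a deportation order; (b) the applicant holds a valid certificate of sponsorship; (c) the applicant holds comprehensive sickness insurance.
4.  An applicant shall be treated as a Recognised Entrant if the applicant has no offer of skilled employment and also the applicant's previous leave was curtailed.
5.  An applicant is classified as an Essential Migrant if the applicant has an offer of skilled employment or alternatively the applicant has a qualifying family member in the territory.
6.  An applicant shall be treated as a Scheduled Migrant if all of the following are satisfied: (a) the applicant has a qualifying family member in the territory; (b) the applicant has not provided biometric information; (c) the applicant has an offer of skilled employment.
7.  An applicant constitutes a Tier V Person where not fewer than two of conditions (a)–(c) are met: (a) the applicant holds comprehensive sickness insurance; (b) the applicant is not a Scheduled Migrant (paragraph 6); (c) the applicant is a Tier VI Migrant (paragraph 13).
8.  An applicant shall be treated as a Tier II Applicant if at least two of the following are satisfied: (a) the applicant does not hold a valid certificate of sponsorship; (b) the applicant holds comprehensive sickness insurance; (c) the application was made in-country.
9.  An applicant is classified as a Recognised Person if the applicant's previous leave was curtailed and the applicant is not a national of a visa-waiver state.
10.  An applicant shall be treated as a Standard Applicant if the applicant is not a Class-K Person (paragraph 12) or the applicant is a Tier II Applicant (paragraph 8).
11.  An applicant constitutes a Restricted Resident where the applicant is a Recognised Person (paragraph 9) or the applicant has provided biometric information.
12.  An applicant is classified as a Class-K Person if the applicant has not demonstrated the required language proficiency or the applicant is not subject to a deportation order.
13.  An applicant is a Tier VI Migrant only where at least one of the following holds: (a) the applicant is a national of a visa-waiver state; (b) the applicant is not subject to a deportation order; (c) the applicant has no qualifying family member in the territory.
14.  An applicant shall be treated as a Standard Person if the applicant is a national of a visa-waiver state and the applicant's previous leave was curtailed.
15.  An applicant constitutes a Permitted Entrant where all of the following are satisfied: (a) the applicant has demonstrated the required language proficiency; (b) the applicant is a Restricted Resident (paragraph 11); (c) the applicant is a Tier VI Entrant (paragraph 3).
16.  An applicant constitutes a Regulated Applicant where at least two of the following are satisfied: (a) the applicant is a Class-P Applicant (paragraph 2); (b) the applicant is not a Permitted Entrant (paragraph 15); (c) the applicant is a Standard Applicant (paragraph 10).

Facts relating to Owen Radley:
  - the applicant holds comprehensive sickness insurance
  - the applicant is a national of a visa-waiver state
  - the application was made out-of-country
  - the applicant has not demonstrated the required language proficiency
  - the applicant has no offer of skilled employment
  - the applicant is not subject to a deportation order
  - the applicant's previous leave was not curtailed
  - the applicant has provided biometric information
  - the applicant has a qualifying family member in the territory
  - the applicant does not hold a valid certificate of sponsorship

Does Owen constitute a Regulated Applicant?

paragraph 6 — Scheduled Migrant: [the applicant has a qualifying family member in the territory? yes] AND [the applicant has not provided biometric information? no] AND [the applicant has an offer of skilled employment? no] → not satisfied.
paragraph 13 — Tier VI Migrant: [the applicant is a national of a visa-waiver state? yes] OR [the applicant is not subject to a deportation order? yes] OR [the applicant has no qualifying family member in the territory? no] → satisfied.
paragraph 7 — Tier V Person: the applicant holds comprehensive sickness insurance? yes; not a Scheduled Migrant (paragraph 6)? yes; Tier VI Migrant (paragraph 13)? yes — 3 of 3 hold (need ≥2) → satisfied.
paragraph 2 — Class-P Applicant: [the applicant holds a valid certificate of sponsorship? no] AND [not a Tier V Person (paragraph 7)? no] → not satisfied.
paragraph 9 — Recognised Person: [the applicant's previous leave was curtailed? no] AND [the applicant is not a national of a visa-waiver state? no] → not satisfied.
paragraph 11 — Restricted Resident: [Recognised Person (paragraph 9)? no] OR [the applicant has provided biometric information? yes] → satisfied.
paragraph 3 — Tier VI Entrant: [the applicant is not subject to a deportation order? yes] OR [the applicant holds a valid certificate of sponsorship? no] OR [the applicant holds comprehensive sickness insurance? yes] → satisfied.
paragraph 15 — Permitted Entrant: [the applicant has demonstrated the required language proficiency? no] AND [Restricted Resident (paragraph 11)? yes] AND [Tier VI Entrant (paragraph 3)? yes] → not satisfied.
paragraph 12 — Class-K Person: [the applicant has not demonstrated the required language proficiency? yes] OR [the applicant is not subject to a deportation order? yes] → satisfied.
paragraph 8 — Tier II Applicant: the applicant does not hold a valid certificate of sponsorship? yes; the applicant holds comprehensive sickness insurance? yes; the application was made in-country? no — 2 of 3 hold (need ≥2) → satisfied.
paragraph 10 — Standard Applicant: [not a Class-K Person (paragraph 12)? no] OR [Tier II Applicant (paragraph 8)? yes] → satisfied.
paragraph 16 — Regulated Applicant: Class-P Applicant (paragraph 2)? no; not a Permitted Entrant (paragraph 15)? yes; Standard Applicant (paragraph 10)? yes — 2 of 3 hold (need ≥2) → satisfied.

Yes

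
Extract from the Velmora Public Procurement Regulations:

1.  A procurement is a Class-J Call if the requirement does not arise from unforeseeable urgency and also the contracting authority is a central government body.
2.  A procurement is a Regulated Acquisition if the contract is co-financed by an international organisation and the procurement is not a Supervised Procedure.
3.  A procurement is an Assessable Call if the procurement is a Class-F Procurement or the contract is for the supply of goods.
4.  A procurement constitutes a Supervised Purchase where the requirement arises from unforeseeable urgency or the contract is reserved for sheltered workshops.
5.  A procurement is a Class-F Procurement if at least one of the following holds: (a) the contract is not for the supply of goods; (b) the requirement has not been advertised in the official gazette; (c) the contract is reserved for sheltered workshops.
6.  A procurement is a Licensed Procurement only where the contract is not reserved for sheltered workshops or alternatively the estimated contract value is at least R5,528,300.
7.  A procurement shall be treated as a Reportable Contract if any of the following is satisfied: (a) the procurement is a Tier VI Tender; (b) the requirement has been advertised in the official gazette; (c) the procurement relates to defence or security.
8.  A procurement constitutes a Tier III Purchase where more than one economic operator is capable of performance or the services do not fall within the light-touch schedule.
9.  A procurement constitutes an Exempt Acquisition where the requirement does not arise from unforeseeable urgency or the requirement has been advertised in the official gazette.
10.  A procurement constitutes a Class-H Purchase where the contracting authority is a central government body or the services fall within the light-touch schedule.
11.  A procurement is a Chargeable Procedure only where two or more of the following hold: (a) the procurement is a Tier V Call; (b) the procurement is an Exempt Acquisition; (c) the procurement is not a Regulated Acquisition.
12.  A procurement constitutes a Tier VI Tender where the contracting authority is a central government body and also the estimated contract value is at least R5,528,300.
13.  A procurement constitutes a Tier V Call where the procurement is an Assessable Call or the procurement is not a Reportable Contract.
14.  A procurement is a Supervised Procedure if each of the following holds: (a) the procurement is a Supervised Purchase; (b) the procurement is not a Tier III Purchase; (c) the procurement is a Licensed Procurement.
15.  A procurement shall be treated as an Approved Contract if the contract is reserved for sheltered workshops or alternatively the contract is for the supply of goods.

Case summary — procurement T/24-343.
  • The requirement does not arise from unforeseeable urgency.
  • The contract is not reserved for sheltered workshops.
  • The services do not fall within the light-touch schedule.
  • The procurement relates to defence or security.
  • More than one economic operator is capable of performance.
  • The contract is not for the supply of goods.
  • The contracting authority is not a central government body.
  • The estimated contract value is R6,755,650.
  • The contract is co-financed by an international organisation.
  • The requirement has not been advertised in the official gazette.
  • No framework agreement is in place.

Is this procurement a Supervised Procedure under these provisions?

Under paragraph 4: the requirement arises from unforeseeable urgency? no; or the contract is reserved for sheltered workshops? no. So the procurement is not a Supervised Purchase.
Under paragraph 8: more than one economic operator is capable of performance? yes; or the services do not fall within the light-touch schedule? yes. So the procurement is a Tier III Purchase.
Under paragraph 6: the contract is not reserved for sheltered workshops? yes; or estimated contract value: R6,755,650 ≥ R5,528,300? yes. So the procurement is a Licensed Procurement.
Under paragraph 14: Supervised Purchase (paragraph 4)? no; and not a Tier III Purchase (paragraph 8)? no; and Licensed Procurement (paragraph 6)? yes. So the procurement is not a Supervised Procedure.

No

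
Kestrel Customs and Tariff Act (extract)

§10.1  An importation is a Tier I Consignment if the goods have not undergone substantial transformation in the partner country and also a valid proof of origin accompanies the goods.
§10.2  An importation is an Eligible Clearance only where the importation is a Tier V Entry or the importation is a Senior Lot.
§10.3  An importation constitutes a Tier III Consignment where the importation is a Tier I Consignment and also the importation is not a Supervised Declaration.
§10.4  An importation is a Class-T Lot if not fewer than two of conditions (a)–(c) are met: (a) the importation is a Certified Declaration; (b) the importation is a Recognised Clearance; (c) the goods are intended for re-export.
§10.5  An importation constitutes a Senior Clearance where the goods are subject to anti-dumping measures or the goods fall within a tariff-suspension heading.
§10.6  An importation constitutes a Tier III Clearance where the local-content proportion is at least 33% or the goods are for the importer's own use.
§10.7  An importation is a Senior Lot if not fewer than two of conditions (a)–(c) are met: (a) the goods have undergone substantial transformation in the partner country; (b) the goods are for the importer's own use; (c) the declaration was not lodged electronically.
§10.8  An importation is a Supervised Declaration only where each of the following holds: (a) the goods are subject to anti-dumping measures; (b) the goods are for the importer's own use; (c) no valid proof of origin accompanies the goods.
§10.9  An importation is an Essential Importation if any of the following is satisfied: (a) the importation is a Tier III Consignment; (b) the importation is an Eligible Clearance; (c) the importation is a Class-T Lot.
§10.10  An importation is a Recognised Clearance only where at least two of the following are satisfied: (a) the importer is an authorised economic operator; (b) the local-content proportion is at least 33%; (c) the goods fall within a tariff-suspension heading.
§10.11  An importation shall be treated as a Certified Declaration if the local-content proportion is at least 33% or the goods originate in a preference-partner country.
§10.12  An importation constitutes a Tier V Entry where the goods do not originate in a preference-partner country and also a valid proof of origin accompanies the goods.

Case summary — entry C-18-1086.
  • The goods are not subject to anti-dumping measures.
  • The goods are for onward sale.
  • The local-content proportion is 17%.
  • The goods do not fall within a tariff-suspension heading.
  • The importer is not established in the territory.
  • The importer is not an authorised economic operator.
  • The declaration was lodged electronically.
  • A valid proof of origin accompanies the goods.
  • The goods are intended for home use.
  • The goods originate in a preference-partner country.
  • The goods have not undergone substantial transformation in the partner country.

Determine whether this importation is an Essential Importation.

§10.1 — Tier I Consignment: [the goods have not undergone substantial transformation in the partner country? yes] AND [a valid proof of origin accompanies the goods? yes] → satisfied.
§10.8 — Supervised Declaration: [the goods are subject to anti-dumping measures? no] AND [the goods are for the importer's own use? no] AND [no valid proof of origin accompanies the goods? no] → not satisfied.
§10.3 — Tier III Consignment: [Tier I Consignment (§10.1)? yes] AND [not a Supervised Declaration (§10.8)? yes] → satisfied.
§10.12 — Tier V Entry: [the goods do not originate in a preference-partner country? no] AND [a valid proof of origin accompanies the goods? yes] → not satisfied.
§10.7 — Senior Lot: the goods have undergone substantial transformation in the partner country? no; the goods are for the importer's own use? no; the declaration was not lodged electronically? no — 0 of 3 hold (need ≥2) → not satisfied.
§10.2 — Eligible Clearance: [Tier V Entry (§10.12)? no] OR [Senior Lot (§10.7)? no] → not satisfied.
§10.11 — Certified Declaration: [local-content proportion: 17% ≥ 33%? no] OR [the goods originate in a preference-partner country? yes] → satisfied.
§10.10 — Recognised Clearance: the importer is an authorised economic operator? no; local-content proportion: 17% ≥ 33%? no; the goods fall within a tariff-suspension heading? no — 0 of 3 hold (need ≥2) → not satisfied.
§10.4 — Class-T Lot: Certified Declaration (§10.11)? yes; Recognised Clearance (§10.10)? no; the goods are intended for re-export? no — 1 of 3 hold (need ≥2) → not satisfied.
§10.9 — Essential Importation: [Tier III Consignment (§10.3)? yes] OR [Eligible Clearance (§10.2)? no] OR [Class-T Lot (§10.4)? no] → satisfied.

Yes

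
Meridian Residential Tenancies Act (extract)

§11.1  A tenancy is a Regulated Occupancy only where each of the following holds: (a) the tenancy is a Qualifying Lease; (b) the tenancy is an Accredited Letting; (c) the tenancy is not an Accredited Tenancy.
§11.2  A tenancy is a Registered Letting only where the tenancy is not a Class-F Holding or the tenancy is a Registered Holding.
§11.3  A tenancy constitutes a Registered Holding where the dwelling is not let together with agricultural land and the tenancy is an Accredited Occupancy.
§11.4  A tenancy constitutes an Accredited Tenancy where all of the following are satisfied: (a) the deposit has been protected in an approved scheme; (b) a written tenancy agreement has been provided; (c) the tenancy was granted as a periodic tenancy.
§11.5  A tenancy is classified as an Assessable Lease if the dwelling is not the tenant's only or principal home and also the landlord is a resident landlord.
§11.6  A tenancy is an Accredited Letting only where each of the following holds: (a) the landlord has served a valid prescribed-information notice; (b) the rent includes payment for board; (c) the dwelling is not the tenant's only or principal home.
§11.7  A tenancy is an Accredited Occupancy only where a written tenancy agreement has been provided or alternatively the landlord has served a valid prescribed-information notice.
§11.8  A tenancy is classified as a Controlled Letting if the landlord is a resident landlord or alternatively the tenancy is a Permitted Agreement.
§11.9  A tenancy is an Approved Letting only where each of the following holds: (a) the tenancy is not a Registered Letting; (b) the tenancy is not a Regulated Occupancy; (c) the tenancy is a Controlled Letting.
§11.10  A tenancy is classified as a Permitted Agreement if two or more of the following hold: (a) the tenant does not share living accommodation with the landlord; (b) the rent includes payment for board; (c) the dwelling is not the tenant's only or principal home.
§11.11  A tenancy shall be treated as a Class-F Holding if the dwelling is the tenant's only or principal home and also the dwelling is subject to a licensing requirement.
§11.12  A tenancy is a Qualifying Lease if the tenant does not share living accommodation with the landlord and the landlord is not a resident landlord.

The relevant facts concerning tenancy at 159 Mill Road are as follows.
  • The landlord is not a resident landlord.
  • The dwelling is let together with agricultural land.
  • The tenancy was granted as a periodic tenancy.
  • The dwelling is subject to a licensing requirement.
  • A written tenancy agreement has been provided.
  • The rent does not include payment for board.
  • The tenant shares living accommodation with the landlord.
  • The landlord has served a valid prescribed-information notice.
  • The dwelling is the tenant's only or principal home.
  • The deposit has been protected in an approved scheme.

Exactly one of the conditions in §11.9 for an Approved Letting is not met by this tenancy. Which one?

Controlled Letting

Under §11.11: the dwelling is the tenant's only or principal home? yes; and the dwelling is subject to a licensing requirement? yes. So the tenancy is a Class-F Holding.
Under §11.7: a written tenancy agreement has been provided? yes; or the landlord has served a valid prescribed-information notice? yes. So the tenancy is an Accredited Occupancy.
Under §11.3: the dwelling is not let together with agricultural land? no; and Accredited Occupancy (§11.7)? yes. So the tenancy is not a Registered Holding.
Under §11.2: not a Class-F Holding (§11.11)? no; or Registered Holding (§11.3)? no. So the tenancy is not a Registered Letting.
Under §11.12: the tenant does not share living accommodation with the landlord? no; and the landlord is not a resident landlord? yes. So the tenancy is not a Qualifying Lease.
Under §11.6: the landlord has served a valid prescribed-information notice? yes; and the rent includes payment for board? no; and the dwelling is not the tenant's only or principal home? no. So the tenancy is not an Accredited Letting.
Under §11.4: the deposit has been protected in an approved scheme? yes; and a written tenancy agreement has been provided? yes; and the tenancy was granted as a periodic tenancy? yes. So the tenancy is an Accredited Tenancy.
Under §11.1: Qualifying Lease (§11.12)? no; and Accredited Letting (§11.6)? no; and not an Accredited Tenancy (§11.4)? no. So the tenancy is not a Regulated Occupancy.
Under §11.10: the tenant does not share living accommodation with the landlord? no; the rent includes payment for board? no; the dwelling is not the tenant's only or principal home? no — 0 of 3 hold (need ≥2) → not satisfied.
Under §11.8: the landlord is a resident landlord? no; or Permitted Agreement (§11.10)? no. So the tenancy is not a Controlled Letting.
Under §11.9: not a Registered Letting (§11.2)? yes; and not a Regulated Occupancy (§11.1)? yes; and Controlled Letting (§11.8)? no. So the tenancy is not an Approved Letting.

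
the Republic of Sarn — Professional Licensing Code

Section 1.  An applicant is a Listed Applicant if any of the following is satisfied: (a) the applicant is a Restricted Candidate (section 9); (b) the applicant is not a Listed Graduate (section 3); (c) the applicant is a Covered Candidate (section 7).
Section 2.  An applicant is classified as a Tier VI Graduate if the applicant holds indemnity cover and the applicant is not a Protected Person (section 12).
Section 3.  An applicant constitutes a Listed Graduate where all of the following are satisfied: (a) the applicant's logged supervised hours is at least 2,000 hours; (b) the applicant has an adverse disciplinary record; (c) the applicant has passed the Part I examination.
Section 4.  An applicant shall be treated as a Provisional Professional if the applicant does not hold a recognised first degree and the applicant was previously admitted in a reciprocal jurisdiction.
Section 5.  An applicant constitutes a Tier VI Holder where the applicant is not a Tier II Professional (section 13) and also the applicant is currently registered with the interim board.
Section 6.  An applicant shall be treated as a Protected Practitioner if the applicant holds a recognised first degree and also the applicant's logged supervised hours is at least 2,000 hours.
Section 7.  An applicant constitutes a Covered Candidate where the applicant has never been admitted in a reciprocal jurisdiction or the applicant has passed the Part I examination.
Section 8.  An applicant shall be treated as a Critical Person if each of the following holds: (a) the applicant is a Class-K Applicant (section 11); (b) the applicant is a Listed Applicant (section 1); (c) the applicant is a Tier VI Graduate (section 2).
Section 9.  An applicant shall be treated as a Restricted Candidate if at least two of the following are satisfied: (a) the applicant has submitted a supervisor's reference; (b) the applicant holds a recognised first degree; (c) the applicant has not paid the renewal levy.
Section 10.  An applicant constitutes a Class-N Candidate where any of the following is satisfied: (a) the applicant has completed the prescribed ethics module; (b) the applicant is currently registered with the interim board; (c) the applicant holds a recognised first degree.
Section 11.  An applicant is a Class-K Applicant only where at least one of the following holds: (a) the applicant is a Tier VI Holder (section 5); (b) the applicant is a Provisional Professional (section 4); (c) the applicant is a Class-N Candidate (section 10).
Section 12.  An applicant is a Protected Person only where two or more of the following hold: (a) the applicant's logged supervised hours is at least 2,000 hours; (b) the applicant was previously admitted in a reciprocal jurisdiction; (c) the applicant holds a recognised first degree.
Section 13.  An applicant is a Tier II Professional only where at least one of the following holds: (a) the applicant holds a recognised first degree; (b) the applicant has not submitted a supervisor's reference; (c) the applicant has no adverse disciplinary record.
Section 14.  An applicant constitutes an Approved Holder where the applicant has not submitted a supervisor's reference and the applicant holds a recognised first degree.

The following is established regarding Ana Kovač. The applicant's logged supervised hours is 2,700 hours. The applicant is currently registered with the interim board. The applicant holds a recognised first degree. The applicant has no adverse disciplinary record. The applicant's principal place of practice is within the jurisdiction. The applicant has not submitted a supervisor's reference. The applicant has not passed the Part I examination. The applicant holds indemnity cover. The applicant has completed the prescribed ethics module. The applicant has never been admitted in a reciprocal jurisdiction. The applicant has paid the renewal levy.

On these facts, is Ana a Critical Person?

section 13 — Tier II Professional: [the applicant holds a recognised first degree? yes] OR [the applicant has not submitted a supervisor's reference? yes] OR [the applicant has no adverse disciplinary record? yes] → satisfied.
section 5 — Tier VI Holder: [not a Tier II Professional (section 13)? no] AND [the applicant is currently registered with the interim board? yes] → not satisfied.
section 4 — Provisional Professional: [the applicant does not hold a recognised first degree? no] AND [the applicant was previously admitted in a reciprocal jurisdiction? no] → not satisfied.
section 10 — Class-N Candidate: [the applicant has completed the prescribed ethics module? yes] OR [the applicant is currently registered with the interim board? yes] OR [the applicant holds a recognised first degree? yes] → satisfied.
section 11 — Class-K Applicant: [Tier VI Holder (section 5)? no] OR [Provisional Professional (section 4)? no] OR [Class-N Candidate (section 10)? yes] → satisfied.
section 9 — Restricted Candidate: the applicant has submitted a supervisor's reference? no; the applicant holds a recognised first degree? yes; the applicant has not paid the renewal levy? no — 1 of 3 hold (need ≥2) → not satisfied.
section 3 — Listed Graduate: [applicant's logged supervised hours: 2,700 hours ≥ 2,000 hours? yes] AND [the applicant has an adverse disciplinary record? no] AND [the applicant has passed the Part I examination? no] → not satisfied.
section 7 — Covered Candidate: [the applicant has never been admitted in a reciprocal jurisdiction? yes] OR [the applicant has passed the Part I examination? no] → satisfied.
section 1 — Listed Applicant: [Restricted Candidate (section 9)? no] OR [not a Listed Graduate (section 3)? yes] OR [Covered Candidate (section 7)? yes] → satisfied.
section 12 — Protected Person: applicant's logged supervised hours: 2,700 hours ≥ 2,000 hours? yes; the applicant was previously admitted in a reciprocal jurisdiction? no; the applicant holds a recognised first degree? yes — 2 of 3 hold (need ≥2) → satisfied.
section 2 — Tier VI Graduate: [the applicant holds indemnity cover? yes] AND [not a Protected Person (section 12)? no] → not satisfied.
section 8 — Critical Person: [Class-K Applicant (section 11)? yes] AND [Listed Applicant (section 1)? yes] AND [Tier VI Graduate (section 2)? no] → not satisfied.

No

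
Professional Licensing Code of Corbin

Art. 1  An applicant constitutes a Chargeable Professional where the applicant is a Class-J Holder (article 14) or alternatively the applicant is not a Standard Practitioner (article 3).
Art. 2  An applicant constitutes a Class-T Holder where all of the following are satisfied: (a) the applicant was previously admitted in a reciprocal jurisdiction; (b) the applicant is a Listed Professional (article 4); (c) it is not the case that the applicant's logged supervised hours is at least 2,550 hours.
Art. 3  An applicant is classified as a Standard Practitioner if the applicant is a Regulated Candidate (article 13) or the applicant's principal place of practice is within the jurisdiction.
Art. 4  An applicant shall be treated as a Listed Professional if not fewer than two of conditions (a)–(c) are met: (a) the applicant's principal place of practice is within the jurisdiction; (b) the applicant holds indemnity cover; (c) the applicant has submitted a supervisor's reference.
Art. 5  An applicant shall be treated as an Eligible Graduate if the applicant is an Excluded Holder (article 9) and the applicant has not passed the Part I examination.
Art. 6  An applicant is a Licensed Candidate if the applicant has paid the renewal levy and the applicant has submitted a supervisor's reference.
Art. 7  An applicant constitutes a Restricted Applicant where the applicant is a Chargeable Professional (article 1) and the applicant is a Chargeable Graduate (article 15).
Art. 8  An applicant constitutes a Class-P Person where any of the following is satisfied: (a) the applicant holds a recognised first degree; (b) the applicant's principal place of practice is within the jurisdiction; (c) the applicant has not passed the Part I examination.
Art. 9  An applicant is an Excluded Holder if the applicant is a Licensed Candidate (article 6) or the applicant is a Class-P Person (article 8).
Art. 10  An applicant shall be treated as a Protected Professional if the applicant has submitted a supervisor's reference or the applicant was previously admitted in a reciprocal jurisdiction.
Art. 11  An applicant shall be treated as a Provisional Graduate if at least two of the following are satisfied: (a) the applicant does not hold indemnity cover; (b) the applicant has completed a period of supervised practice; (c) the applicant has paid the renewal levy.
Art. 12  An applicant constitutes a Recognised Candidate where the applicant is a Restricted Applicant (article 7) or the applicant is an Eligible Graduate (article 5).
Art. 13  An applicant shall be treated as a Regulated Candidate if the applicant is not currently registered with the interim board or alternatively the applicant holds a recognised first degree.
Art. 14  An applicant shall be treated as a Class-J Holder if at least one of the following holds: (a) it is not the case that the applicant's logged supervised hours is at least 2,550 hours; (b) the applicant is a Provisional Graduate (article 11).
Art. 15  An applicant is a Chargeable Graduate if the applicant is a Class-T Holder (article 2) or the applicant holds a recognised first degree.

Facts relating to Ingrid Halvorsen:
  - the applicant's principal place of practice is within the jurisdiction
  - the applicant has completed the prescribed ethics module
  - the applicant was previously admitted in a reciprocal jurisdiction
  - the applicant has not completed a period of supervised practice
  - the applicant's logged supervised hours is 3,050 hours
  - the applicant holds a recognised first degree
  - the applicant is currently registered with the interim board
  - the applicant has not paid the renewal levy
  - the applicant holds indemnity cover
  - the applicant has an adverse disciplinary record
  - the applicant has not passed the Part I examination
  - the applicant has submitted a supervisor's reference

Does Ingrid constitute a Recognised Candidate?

Yes

article 11 — Provisional Graduate: the applicant does not hold indemnity cover? no; the applicant has completed a period of supervised practice? no; the applicant has paid the renewal levy? no — 0 of 3 hold (need ≥2) → not satisfied.
article 14 — Class-J Holder: [applicant's logged supervised hours: 3,050 hours ≥ 2,550 hours? yes, so negated condition no] OR [Provisional Graduate (article 11)? no] → not satisfied.
article 13 — Regulated Candidate: [the applicant is not currently registered with the interim board? no] OR [the applicant holds a recognised first degree? yes] → satisfied.
article 3 — Standard Practitioner: [Regulated Candidate (article 13)? yes] OR [the applicant's principal place of practice is within the jurisdiction? yes] → satisfied.
article 1 — Chargeable Professional: [Class-J Holder (article 14)? no] OR [not a Standard Practitioner (article 3)? no] → not satisfied.
article 4 — Listed Professional: the applicant's principal place of practice is within the jurisdiction? yes; the applicant holds indemnity cover? yes; the applicant has submitted a supervisor's reference? yes — 3 of 3 hold (need ≥2) → satisfied.
article 2 — Class-T Holder: [the applicant was previously admitted in a reciprocal jurisdiction? yes] AND [Listed Professional (article 4)? yes] AND [applicant's logged supervised hours: 3,050 hours ≥ 2,550 hours? yes, so negated condition no] → not satisfied.
article 15 — Chargeable Graduate: [Class-T Holder (article 2)? no] OR [the applicant holds a recognised first degree? yes] → satisfied.
article 7 — Restricted Applicant: [Chargeable Professional (article 1)? no] AND [Chargeable Graduate (article 15)? yes] → not satisfied.
article 6 — Licensed Candidate: [the applicant has paid the renewal levy? no] AND [the applicant has submitted a supervisor's reference? yes] → not satisfied.
article 8 — Class-P Person: [the applicant holds a recognised first degree? yes] OR [the applicant's principal place of practice is within the jurisdiction? yes] OR [the applicant has not passed the Part I examination? yes] → satisfied.
article 9 — Excluded Holder: [Licensed Candidate (article 6)? no] OR [Class-P Person (article 8)? yes] → satisfied.
article 5 — Eligible Graduate: [Excluded Holder (article 9)? yes] AND [the applicant has not passed the Part I examination? yes] → satisfied.
article 12 — Recognised Candidate: [Restricted Applicant (article 7)? no] OR [Eligible Graduate (article 5)? yes] → satisfied.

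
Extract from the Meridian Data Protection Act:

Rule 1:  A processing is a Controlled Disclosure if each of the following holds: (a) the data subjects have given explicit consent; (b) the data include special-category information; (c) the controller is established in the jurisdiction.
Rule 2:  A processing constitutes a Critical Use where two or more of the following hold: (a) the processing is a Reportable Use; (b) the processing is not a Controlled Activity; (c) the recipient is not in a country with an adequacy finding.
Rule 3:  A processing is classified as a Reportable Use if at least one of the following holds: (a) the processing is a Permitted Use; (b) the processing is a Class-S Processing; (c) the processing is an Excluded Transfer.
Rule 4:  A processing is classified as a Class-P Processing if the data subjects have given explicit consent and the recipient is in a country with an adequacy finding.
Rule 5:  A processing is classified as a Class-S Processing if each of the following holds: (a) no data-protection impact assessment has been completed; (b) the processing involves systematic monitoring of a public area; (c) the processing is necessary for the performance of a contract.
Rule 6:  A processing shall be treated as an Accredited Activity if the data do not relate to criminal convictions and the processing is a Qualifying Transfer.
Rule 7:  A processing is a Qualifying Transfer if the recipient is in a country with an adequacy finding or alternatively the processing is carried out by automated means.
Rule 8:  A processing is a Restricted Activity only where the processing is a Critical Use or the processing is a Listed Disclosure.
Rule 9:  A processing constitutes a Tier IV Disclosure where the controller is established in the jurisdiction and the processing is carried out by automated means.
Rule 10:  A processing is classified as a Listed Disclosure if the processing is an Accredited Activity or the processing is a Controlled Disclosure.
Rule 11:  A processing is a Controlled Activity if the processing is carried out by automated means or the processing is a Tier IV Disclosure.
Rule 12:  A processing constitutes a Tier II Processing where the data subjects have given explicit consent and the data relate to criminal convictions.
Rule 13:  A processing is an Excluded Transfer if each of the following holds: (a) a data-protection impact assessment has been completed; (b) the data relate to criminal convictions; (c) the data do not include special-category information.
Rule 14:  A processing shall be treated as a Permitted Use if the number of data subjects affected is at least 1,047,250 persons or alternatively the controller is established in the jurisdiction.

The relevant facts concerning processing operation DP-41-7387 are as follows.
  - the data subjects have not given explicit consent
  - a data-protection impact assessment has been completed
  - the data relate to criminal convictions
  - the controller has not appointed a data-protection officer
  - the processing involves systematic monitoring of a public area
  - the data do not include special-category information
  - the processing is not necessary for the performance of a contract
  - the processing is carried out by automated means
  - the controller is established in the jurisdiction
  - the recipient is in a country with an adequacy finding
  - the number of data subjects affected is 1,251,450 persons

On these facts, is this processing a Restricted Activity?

rule 14 — Permitted Use: [number of data subjects affected: 1,251,450 persons ≥ 1,047,250 persons? yes] OR [the controller is established in the jurisdiction? yes] → satisfied.
rule 5 — Class-S Processing: [no data-protection impact assessment has been completed? no] AND [the processing involves systematic monitoring of a public area? yes] AND [the processing is necessary for the performance of a contract? no] → not satisfied.
rule 13 — Excluded Transfer: [a data-protection impact assessment has been completed? yes] AND [the data relate to criminal convictions? yes] AND [the data do not include special-category information? yes] → satisfied.
rule 3 — Reportable Use: [Permitted Use (rule 14)? yes] OR [Class-S Processing (rule 5)? no] OR [Excluded Transfer (rule 13)? yes] → satisfied.
rule 9 — Tier IV Disclosure: [the controller is established in the jurisdiction? yes] AND [the processing is carried out by automated means? yes] → satisfied.
rule 11 — Controlled Activity: [the processing is carried out by automated means? yes] OR [Tier IV Disclosure (rule 9)? yes] → satisfied.
rule 2 — Critical Use: Reportable Use (rule 3)? yes; not a Controlled Activity (rule 11)? no; the recipient is not in a country with an adequacy finding? no — 1 of 3 hold (need ≥2) → not satisfied.
rule 7 — Qualifying Transfer: [the recipient is in a country with an adequacy finding? yes] OR [the processing is carried out by automated means? yes] → satisfied.
rule 6 — Accredited Activity: [the data do not relate to criminal convictions? no] AND [Qualifying Transfer (rule 7)? yes] → not satisfied.
rule 1 — Controlled Disclosure: [the data subjects have given explicit consent? no] AND [the data include special-category information? no] AND [the controller is established in the jurisdiction? yes] → not satisfied.
rule 10 — Listed Disclosure: [Accredited Activity (rule 6)? no] OR [Controlled Disclosure (rule 1)? no] → not satisfied.
rule 8 — Restricted Activity: [Critical Use (rule 2)? no] OR [Listed Disclosure (rule 10)? no] → not satisfied.

No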